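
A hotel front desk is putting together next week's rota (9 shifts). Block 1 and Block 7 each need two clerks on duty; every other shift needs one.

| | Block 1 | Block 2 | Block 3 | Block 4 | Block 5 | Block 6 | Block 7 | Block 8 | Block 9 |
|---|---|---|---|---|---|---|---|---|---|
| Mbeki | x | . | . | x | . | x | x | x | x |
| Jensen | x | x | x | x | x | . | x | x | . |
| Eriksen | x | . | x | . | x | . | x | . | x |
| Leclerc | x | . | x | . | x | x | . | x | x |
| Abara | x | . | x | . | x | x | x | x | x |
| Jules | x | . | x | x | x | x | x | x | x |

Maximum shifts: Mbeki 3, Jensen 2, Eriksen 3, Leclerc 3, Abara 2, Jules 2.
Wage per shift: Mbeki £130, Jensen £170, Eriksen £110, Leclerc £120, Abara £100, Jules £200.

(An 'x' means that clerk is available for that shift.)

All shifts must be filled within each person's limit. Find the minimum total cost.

£1320

Block 2 can only be covered by Jensen, so that assignment is forced.
Picking the cheapest available clerk for each shift independently would cost £1220, but that ignores the shift limits.
An optimal schedule: Block 1→Eriksen+Leclerc, Block 2→Jensen, Block 3→Abara, Block 4→Mbeki, Block 5→Eriksen, Block 6→Abara, Block 7→Eriksen+Mbeki, Block 8→Leclerc, Block 9→Leclerc.
Total: 110 + 120 + 170 + 100 + 130 + 110 + 100 + 110 + 130 + 120 + 120 = £1320.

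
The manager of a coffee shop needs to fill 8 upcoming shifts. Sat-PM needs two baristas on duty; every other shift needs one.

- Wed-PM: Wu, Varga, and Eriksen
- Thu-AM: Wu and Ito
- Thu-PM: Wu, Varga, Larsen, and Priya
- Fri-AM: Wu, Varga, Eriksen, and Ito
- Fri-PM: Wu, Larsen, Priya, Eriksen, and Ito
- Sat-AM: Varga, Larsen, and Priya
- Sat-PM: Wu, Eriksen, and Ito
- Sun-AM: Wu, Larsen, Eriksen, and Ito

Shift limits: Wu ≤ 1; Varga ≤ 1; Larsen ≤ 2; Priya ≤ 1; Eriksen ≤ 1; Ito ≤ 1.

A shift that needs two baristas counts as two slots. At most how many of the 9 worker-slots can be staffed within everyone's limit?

Total capacity across all baristas is 1+1+2+1+1+1 = 7, and 9 slots are needed, so at most 7 can be filled.
An assignment achieving 7: Wed-PM→Varga, Thu-AM→Wu, Thu-PM→Larsen, Fri-PM→Priya, Sat-AM→Larsen, Sat-PM→Eriksen+Ito.
Loads: Wu 1/1, Varga 1/1, Larsen 2/2, Priya 1/1, Eriksen 1/1, Ito 1/1.

7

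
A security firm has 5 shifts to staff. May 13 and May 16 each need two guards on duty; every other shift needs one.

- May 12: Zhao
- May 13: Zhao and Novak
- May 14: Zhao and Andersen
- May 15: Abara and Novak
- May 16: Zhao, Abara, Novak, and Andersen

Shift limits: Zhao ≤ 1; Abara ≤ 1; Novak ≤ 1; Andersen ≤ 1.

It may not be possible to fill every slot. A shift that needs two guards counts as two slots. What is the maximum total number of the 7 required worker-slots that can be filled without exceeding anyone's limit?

Total capacity across all guards is 1+1+1+1 = 4, and 7 slots are needed, so at most 4 can be filled.
An assignment achieving 4: May 12→Zhao, May 13→Novak, May 14→Andersen, May 15→Abara.
Loads: Zhao 1/1, Abara 1/1, Novak 1/1, Andersen 1/1.

4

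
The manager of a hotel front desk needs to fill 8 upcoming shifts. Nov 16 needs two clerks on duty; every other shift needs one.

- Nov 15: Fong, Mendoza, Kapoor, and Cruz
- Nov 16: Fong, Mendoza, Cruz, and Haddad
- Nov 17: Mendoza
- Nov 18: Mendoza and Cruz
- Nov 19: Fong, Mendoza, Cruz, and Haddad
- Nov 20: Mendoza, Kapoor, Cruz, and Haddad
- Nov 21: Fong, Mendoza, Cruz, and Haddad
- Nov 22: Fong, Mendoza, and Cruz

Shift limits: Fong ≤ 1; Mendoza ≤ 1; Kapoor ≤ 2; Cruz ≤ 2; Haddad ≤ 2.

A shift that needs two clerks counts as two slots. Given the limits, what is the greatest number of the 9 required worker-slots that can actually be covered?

8

Total capacity across all clerks is 1+1+2+2+2 = 8, and 9 slots are needed, so at most 8 can be filled.
An assignment achieving 8: Nov 15→Kapoor, Nov 16→Cruz+Haddad, Nov 17→Mendoza, Nov 18→Cruz, Nov 19→Haddad, Nov 20→Kapoor, Nov 22→Fong.
Loads: Fong 1/1, Mendoza 1/1, Kapoor 2/2, Cruz 2/2, Haddad 2/2.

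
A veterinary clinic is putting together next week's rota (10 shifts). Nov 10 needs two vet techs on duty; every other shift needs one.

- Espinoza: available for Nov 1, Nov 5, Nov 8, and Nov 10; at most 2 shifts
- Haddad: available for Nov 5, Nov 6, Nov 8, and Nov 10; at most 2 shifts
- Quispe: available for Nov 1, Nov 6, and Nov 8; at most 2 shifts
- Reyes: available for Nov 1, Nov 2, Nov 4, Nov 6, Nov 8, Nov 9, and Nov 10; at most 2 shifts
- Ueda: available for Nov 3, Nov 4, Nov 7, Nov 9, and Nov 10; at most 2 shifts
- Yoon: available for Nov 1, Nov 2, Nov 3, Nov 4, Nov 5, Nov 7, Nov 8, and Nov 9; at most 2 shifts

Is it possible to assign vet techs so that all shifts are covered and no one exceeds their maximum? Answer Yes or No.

Yes

One valid schedule: Nov 1→Quispe, Nov 2→Reyes, Nov 3→Ueda, Nov 4→Reyes, Nov 5→Espinoza, Nov 6→Haddad, Nov 7→Ueda, Nov 8→Quispe, Nov 9→Yoon, Nov 10→Espinoza+Haddad.
Loads: Espinoza 2/2, Haddad 2/2, Quispe 2/2, Reyes 2/2, Ueda 2/2, Yoon 1/2 — all within limits.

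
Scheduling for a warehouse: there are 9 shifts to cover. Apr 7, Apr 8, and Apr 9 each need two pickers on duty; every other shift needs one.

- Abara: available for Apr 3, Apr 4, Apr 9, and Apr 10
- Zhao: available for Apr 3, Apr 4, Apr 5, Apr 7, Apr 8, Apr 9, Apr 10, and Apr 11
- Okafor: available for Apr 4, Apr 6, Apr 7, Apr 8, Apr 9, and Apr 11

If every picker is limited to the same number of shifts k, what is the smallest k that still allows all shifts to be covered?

With 3 pickers and 12 worker-slots to fill, someone must work at least ⌈12/3⌉ = 4 shifts, so k ≥ 4.
k = 4 works: Apr 3→Abara, Apr 4→Abara, Apr 5→Zhao, Apr 6→Okafor, Apr 7→Zhao+Okafor, Apr 8→Zhao+Okafor, Apr 9→Abara+Okafor, Apr 10→Abara, Apr 11→Zhao.
Loads: Abara 4, Zhao 4, Okafor 4 — all ≤ 4.

4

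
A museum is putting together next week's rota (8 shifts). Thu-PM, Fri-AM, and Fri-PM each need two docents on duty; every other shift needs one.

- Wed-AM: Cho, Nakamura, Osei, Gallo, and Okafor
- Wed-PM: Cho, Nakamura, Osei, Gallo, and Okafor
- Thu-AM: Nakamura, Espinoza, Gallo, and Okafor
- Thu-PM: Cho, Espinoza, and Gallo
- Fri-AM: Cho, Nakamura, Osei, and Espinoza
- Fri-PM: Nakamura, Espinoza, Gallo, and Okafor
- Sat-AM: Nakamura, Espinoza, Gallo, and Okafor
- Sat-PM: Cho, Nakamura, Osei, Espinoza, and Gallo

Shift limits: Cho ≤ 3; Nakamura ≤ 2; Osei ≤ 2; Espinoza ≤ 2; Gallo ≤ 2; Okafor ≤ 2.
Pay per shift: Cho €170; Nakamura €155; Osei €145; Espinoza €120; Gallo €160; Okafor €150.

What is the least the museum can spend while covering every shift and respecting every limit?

Picking the cheapest available docent for each shift independently would cost €1465, but that ignores the shift limits.
An optimal schedule: Wed-AM→Osei, Wed-PM→Osei, Thu-AM→Espinoza, Thu-PM→Espinoza+Gallo, Fri-AM→Nakamura+Cho, Fri-PM→Okafor+Gallo, Sat-AM→Okafor, Sat-PM→Nakamura.
Total: 145 + 145 + 120 + 120 + 160 + 155 + 170 + 150 + 160 + 150 + 155 = €1630.

€1630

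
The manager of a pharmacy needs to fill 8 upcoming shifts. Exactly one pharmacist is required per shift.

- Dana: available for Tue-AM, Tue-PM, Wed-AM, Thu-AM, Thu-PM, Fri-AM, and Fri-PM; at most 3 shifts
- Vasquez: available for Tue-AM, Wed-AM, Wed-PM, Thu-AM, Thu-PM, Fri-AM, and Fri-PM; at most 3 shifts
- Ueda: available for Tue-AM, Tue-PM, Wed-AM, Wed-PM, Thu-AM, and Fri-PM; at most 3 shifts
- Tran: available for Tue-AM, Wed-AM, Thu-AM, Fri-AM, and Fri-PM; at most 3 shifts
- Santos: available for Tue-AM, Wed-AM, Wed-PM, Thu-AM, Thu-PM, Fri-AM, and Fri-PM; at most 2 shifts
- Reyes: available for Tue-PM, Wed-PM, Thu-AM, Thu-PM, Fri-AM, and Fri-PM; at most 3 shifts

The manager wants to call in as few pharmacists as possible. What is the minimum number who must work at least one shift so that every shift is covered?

8 slots to fill and no one can take more than 3, so at least ⌈8/3⌉ = 3 pharmacists are needed.
Dana, Vasquez, and Ueda alone can cover everything: Tue-AM→Vasquez, Tue-PM→Dana, Wed-AM→Vasquez, Wed-PM→Vasquez, Thu-AM→Ueda, Thu-PM→Dana, Fri-AM→Dana, Fri-PM→Ueda.

3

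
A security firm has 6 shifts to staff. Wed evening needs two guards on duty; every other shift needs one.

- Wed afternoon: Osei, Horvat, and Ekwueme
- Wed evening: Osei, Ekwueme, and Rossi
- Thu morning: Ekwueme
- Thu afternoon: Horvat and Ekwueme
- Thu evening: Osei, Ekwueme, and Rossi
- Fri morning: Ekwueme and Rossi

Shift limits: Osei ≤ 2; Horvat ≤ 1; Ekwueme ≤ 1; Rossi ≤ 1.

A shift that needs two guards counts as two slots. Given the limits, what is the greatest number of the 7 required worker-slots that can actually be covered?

5

Total capacity across all guards is 2+1+1+1 = 5, and 7 slots are needed, so at most 5 can be filled.
An assignment achieving 5: Wed afternoon→Osei, Wed evening→Osei, Thu morning→Ekwueme, Thu afternoon→Horvat, Fri morning→Rossi.
Loads: Osei 2/2, Horvat 1/1, Ekwueme 1/1, Rossi 1/1.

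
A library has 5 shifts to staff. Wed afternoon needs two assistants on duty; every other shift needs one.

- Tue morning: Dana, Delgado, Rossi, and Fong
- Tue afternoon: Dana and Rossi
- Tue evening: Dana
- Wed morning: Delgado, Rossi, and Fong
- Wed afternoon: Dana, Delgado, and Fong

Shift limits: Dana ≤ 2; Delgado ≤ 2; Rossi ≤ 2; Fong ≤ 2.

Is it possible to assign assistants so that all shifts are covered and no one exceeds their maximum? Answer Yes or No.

Yes

Tue evening can only be covered by Dana, so that assignment is forced.
One valid schedule: Tue morning→Rossi, Tue afternoon→Dana, Tue evening→Dana, Wed morning→Delgado, Wed afternoon→Delgado+Fong.
Loads: Dana 2/2, Delgado 2/2, Rossi 1/2, Fong 1/2 — all within limits.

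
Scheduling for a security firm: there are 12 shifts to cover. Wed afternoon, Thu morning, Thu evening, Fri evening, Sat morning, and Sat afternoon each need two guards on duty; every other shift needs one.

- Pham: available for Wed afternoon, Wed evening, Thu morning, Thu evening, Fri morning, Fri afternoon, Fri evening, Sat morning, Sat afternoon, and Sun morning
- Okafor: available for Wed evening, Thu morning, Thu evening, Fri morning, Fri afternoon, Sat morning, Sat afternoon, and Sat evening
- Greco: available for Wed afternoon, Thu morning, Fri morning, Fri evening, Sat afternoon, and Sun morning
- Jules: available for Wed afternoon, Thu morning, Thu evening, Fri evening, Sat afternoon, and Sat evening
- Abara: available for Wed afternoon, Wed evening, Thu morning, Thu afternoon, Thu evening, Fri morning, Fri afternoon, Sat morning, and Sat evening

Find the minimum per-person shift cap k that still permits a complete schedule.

With 5 guards and 18 worker-slots to fill, someone must work at least ⌈18/5⌉ = 4 shifts, so k ≥ 4.
k = 4 works: Wed afternoon→Greco+Jules, Wed evening→Pham, Thu morning→Greco+Jules, Thu afternoon→Abara, Thu evening→Okafor+Jules, Fri morning→Okafor, Fri afternoon→Pham, Fri evening→Pham+Greco, Sat morning→Okafor+Abara, Sat afternoon→Greco+Jules, Sat evening→Okafor, Sun morning→Pham.
Loads: Pham 4, Okafor 4, Greco 4, Jules 4, Abara 2 — all ≤ 4.

4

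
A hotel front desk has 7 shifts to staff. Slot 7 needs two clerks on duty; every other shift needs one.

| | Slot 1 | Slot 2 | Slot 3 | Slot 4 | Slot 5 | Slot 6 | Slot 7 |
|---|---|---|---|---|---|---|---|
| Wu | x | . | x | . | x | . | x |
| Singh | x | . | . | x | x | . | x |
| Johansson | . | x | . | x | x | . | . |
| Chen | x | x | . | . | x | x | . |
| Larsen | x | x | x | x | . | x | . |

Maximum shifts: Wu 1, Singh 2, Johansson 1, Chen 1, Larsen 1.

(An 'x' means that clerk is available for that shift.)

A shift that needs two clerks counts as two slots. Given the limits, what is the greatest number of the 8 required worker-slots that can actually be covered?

6

Total capacity across all clerks is 1+2+1+1+1 = 6, and 8 slots are needed, so at most 6 can be filled.
An assignment achieving 6: Slot 1→Larsen, Slot 2→Johansson, Slot 3→Wu, Slot 4→Singh, Slot 6→Chen, Slot 7→Singh.
Loads: Wu 1/1, Singh 2/2, Johansson 1/1, Chen 1/1, Larsen 1/1.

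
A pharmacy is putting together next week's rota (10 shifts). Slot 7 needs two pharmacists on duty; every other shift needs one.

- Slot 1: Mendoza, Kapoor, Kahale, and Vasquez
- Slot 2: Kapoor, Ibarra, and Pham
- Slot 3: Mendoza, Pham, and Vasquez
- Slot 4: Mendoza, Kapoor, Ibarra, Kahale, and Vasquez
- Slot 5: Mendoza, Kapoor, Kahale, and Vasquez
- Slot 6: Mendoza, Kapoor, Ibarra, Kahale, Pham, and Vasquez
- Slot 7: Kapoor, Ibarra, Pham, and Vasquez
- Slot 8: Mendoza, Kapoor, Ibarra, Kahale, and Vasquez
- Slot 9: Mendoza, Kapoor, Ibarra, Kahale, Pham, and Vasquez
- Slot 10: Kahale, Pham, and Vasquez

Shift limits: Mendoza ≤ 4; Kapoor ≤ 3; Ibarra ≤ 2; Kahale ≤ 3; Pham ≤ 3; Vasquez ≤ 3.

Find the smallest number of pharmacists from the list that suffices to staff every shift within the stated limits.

4

11 slots to fill and no one can take more than 4, so at least ⌈11/4⌉ = 3 pharmacists are needed.
Any 3 pharmacists together have capacity at most 4+3+3 = 10 < 11 slots, so 3 can never suffice.
Mendoza, Kapoor, Ibarra, and Kahale alone can cover everything: Slot 1→Mendoza, Slot 2→Kapoor, Slot 3→Mendoza, Slot 4→Mendoza, Slot 5→Mendoza, Slot 6→Kapoor, Slot 7→Kapoor+Ibarra, Slot 8→Ibarra, Slot 9→Kahale, Slot 10→Kahale.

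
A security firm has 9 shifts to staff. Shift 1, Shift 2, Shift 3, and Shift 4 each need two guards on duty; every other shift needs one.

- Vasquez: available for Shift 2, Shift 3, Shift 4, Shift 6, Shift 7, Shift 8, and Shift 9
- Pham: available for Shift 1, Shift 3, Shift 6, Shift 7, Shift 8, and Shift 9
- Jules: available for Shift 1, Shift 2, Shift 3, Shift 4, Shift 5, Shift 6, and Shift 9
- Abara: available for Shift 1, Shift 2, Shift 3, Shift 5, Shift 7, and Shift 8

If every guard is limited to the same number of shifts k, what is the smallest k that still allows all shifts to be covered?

4

With 4 guards and 13 worker-slots to fill, someone must work at least ⌈13/4⌉ = 4 shifts, so k ≥ 4.
k = 4 works: Shift 1→Pham+Jules, Shift 2→Vasquez+Jules, Shift 3→Pham+Abara, Shift 4→Vasquez+Jules, Shift 5→Jules, Shift 6→Vasquez, Shift 7→Vasquez, Shift 8→Pham, Shift 9→Pham.
Loads: Vasquez 4, Pham 4, Jules 4, Abara 1 — all ≤ 4.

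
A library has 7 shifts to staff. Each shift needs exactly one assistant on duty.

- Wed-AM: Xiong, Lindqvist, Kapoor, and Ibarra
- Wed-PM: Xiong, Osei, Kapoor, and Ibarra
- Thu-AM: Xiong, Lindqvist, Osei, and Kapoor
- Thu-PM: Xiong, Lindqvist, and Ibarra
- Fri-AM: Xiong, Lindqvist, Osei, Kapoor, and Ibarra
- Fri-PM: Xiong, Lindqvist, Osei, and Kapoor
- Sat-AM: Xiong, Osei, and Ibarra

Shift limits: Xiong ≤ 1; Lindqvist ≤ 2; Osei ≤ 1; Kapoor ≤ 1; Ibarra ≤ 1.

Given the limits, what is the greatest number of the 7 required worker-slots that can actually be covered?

Total capacity across all assistants is 1+2+1+1+1 = 6, and 7 slots are needed, so at most 6 can be filled.
An assignment achieving 6: Wed-AM→Lindqvist, Wed-PM→Kapoor, Thu-AM→Lindqvist, Thu-PM→Xiong, Fri-AM→Ibarra, Sat-AM→Osei.
Loads: Xiong 1/1, Lindqvist 2/2, Osei 1/1, Kapoor 1/1, Ibarra 1/1.

6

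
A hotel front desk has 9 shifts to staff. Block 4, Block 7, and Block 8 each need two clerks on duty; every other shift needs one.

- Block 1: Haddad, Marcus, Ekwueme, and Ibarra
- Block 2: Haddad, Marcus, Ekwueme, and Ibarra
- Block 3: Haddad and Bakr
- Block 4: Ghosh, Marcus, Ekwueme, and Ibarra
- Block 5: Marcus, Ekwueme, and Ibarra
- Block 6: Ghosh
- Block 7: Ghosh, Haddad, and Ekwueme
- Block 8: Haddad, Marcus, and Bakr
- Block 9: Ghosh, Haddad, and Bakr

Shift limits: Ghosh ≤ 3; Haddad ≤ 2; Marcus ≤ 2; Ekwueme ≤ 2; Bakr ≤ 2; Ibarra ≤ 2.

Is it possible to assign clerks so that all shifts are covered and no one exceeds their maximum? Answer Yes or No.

Yes

Block 6 can only be covered by Ghosh, so that assignment is forced.
One valid schedule: Block 1→Ekwueme, Block 2→Ibarra, Block 3→Haddad, Block 4→Ekwueme+Ibarra, Block 5→Marcus, Block 6→Ghosh, Block 7→Ghosh+Haddad, Block 8→Marcus+Bakr, Block 9→Ghosh.
Loads: Ghosh 3/3, Haddad 2/2, Marcus 2/2, Ekwueme 2/2, Bakr 1/2, Ibarra 2/2 — all within limits.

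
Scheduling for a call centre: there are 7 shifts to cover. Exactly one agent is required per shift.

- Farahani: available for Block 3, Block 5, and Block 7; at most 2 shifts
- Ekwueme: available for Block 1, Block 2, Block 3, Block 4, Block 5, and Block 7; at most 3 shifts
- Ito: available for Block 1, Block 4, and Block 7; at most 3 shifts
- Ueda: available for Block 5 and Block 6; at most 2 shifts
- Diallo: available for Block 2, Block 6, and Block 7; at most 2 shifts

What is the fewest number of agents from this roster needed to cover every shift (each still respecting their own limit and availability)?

3

7 slots to fill and no one can take more than 3, so at least ⌈7/3⌉ = 3 agents are needed.
Farahani, Ekwueme, and Ueda alone can cover everything: Block 1→Ekwueme, Block 2→Ekwueme, Block 3→Farahani, Block 4→Ekwueme, Block 5→Ueda, Block 6→Ueda, Block 7→Farahani.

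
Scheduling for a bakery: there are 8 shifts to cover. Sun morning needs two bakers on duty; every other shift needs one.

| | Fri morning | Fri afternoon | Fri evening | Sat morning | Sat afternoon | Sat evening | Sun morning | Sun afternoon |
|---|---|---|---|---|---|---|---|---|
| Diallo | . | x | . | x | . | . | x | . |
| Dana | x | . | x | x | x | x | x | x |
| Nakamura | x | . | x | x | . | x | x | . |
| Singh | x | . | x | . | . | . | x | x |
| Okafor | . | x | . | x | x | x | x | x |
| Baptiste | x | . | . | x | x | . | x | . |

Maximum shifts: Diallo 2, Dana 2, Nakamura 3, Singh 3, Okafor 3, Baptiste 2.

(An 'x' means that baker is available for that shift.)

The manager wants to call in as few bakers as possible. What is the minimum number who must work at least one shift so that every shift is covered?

3

9 slots to fill and no one can take more than 3, so at least ⌈9/3⌉ = 3 bakers are needed.
Nakamura, Singh, and Okafor alone can cover everything: Fri morning→Nakamura, Fri afternoon→Okafor, Fri evening→Singh, Sat morning→Nakamura, Sat afternoon→Okafor, Sat evening→Nakamura, Sun morning→Singh+Okafor, Sun afternoon→Singh.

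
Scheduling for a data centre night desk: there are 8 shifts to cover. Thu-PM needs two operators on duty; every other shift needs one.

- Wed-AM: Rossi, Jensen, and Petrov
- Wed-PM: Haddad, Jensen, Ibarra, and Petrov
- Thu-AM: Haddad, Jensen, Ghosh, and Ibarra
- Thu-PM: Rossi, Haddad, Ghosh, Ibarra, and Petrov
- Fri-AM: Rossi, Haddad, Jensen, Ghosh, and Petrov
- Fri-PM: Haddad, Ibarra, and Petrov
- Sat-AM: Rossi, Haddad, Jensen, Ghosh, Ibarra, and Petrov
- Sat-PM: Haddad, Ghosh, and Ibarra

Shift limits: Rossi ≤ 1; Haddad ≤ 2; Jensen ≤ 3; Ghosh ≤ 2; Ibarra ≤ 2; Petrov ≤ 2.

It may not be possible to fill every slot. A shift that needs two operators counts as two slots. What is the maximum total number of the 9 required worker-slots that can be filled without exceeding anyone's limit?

9

Total capacity across all operators is 1+2+3+2+2+2 = 12, and 9 slots are needed, so at most 9 can be filled.
An assignment achieving 9: Wed-AM→Rossi, Wed-PM→Jensen, Thu-AM→Jensen, Thu-PM→Ghosh+Ibarra, Fri-AM→Jensen, Fri-PM→Haddad, Sat-AM→Ghosh, Sat-PM→Haddad.
Loads: Rossi 1/1, Haddad 2/2, Jensen 3/3, Ghosh 2/2, Ibarra 1/2, Petrov 0/2.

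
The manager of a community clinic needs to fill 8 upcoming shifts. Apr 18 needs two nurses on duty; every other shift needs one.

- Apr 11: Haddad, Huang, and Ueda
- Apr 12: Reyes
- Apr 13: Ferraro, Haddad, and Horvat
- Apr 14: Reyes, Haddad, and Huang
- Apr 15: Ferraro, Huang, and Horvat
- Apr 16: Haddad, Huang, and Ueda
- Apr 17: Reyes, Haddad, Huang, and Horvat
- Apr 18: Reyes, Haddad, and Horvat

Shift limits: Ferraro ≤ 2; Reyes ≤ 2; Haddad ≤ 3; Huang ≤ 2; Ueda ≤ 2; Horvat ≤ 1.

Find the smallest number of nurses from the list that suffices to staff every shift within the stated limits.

9 slots to fill and no one can take more than 3, so at least ⌈9/3⌉ = 3 nurses are needed.
Any 3 nurses together have capacity at most 3+2+2 = 7 < 9 slots, so 3 can never suffice.
Ferraro, Reyes, Haddad, and Huang alone can cover everything: Apr 11→Haddad, Apr 12→Reyes, Apr 13→Ferraro, Apr 14→Huang, Apr 15→Ferraro, Apr 16→Haddad, Apr 17→Huang, Apr 18→Reyes+Haddad.

4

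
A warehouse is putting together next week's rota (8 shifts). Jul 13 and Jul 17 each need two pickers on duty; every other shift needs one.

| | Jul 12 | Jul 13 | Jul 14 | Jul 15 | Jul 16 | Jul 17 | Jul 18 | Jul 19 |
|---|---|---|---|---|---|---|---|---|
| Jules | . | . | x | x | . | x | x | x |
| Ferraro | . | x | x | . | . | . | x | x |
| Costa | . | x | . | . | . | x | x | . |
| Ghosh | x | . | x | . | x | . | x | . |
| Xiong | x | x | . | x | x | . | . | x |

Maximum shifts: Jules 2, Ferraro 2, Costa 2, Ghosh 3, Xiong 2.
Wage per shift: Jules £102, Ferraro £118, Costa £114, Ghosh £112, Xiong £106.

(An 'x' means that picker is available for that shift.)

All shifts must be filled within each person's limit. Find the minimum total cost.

Jul 17 can only be covered by Jules and Costa, so that assignment is forced.
Picking the cheapest available picker for each shift independently would cost £1056, but that ignores the shift limits.
An optimal schedule: Jul 12→Xiong, Jul 13→Xiong+Costa, Jul 14→Ghosh, Jul 15→Jules, Jul 16→Ghosh, Jul 17→Jules+Costa, Jul 18→Ghosh, Jul 19→Ferraro.
Total: 106 + 106 + 114 + 112 + 102 + 112 + 102 + 114 + 112 + 118 = £1098.

£1098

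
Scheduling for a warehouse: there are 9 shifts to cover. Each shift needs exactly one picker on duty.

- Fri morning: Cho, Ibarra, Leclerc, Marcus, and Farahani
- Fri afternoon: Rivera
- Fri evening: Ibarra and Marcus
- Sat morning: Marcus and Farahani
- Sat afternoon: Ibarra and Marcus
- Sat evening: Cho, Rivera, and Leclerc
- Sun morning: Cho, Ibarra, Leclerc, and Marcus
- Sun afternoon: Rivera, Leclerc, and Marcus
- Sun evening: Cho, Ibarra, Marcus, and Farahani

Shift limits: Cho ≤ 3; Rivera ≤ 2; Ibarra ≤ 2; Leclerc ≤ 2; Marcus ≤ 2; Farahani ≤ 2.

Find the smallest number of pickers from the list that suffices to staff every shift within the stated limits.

4

9 slots to fill and no one can take more than 3, so at least ⌈9/3⌉ = 3 pickers are needed.
Any 3 pickers together have capacity at most 3+2+2 = 7 < 9 slots, so 3 can never suffice.
Cho, Rivera, Ibarra, and Marcus alone can cover everything: Fri morning→Cho, Fri afternoon→Rivera, Fri evening→Ibarra, Sat morning→Marcus, Sat afternoon→Ibarra, Sat evening→Cho, Sun morning→Cho, Sun afternoon→Rivera, Sun evening→Marcus.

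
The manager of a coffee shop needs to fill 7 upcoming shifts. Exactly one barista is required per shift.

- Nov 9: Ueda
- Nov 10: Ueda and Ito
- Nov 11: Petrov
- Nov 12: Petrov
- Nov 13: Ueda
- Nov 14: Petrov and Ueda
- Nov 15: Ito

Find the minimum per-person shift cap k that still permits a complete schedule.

With 3 baristas and 7 worker-slots to fill, someone must work at least ⌈7/3⌉ = 3 shifts, so k ≥ 3.
k = 3 works: Nov 9→Ueda, Nov 10→Ueda, Nov 11→Petrov, Nov 12→Petrov, Nov 13→Ueda, Nov 14→Petrov, Nov 15→Ito.
Loads: Petrov 3, Ueda 3, Ito 1 — all ≤ 3.

3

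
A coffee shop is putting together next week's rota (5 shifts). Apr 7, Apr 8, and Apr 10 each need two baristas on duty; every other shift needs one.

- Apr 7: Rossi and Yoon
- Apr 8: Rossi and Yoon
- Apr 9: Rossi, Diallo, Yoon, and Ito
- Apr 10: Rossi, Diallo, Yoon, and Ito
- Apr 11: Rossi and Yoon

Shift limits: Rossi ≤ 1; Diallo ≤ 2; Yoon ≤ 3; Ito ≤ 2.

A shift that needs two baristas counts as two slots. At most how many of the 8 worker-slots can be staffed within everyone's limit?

7

Total capacity across all baristas is 1+2+3+2 = 8, and 8 slots are needed, so at most 8 can be filled.
Shifts {Apr 7, Apr 8} need 4 slots but only Rossi and Yoon are available for them, supplying at most 3 — so at least 1 slot must go unfilled.
An assignment achieving 7: Apr 7→Rossi+Yoon, Apr 8→Yoon, Apr 9→Diallo, Apr 10→Diallo+Ito, Apr 11→Yoon.
Loads: Rossi 1/1, Diallo 2/2, Yoon 3/3, Ito 1/2.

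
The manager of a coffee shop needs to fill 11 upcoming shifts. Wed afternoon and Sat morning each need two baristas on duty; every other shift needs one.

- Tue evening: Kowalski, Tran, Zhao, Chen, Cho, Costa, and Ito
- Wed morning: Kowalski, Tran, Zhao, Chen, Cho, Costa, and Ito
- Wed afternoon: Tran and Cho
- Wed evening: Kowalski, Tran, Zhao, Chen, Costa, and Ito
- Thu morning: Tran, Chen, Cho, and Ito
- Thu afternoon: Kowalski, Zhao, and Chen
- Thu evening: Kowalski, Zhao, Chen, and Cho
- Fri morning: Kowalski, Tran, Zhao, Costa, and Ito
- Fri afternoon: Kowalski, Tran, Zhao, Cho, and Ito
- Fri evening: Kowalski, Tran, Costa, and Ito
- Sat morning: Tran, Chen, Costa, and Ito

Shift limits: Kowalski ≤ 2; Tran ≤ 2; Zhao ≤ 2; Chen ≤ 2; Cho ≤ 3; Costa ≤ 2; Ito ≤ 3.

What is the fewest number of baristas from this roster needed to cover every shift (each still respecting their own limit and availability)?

13 slots to fill and no one can take more than 3, so at least ⌈13/3⌉ = 5 baristas are needed.
Any 5 baristas together have capacity at most 3+3+2+2+2 = 12 < 13 slots, so 5 can never suffice.
Kowalski, Tran, Zhao, Chen, Cho, and Costa alone can cover everything: Tue evening→Cho, Wed morning→Costa, Wed afternoon→Tran+Cho, Wed evening→Chen, Thu morning→Tran, Thu afternoon→Kowalski, Thu evening→Zhao, Fri morning→Zhao, Fri afternoon→Cho, Fri evening→Kowalski, Sat morning→Chen+Costa.

6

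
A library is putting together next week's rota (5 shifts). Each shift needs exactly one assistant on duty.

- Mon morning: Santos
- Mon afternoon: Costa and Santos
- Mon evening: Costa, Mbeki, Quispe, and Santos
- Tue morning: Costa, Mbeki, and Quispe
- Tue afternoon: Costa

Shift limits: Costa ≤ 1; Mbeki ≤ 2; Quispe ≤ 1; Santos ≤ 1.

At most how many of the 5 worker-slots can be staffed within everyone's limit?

4

Total capacity across all assistants is 1+2+1+1 = 5, and 5 slots are needed, so at most 5 can be filled.
Shifts {Mon morning, Mon afternoon, Tue afternoon} need 3 slots but only Costa and Santos are available for them, supplying at most 2 — so at least 1 slot must go unfilled.
An assignment achieving 4: Mon morning→Santos, Mon evening→Mbeki, Tue morning→Mbeki, Tue afternoon→Costa.
Loads: Costa 1/1, Mbeki 2/2, Quispe 0/1, Santos 1/1.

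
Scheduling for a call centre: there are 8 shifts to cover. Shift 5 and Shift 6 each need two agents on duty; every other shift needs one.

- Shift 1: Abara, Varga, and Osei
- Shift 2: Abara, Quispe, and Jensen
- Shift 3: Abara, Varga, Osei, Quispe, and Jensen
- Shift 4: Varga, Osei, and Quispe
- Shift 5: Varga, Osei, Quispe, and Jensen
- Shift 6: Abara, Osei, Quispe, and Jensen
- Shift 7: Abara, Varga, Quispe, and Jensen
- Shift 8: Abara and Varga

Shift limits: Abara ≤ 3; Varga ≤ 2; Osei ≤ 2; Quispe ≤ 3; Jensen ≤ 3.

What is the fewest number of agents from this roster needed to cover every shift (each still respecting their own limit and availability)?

10 slots to fill and no one can take more than 3, so at least ⌈10/3⌉ = 4 agents are needed.
Abara, Varga, Osei, and Quispe alone can cover everything: Shift 1→Abara, Shift 2→Abara, Shift 3→Quispe, Shift 4→Varga, Shift 5→Varga+Osei, Shift 6→Osei+Quispe, Shift 7→Quispe, Shift 8→Abara.

4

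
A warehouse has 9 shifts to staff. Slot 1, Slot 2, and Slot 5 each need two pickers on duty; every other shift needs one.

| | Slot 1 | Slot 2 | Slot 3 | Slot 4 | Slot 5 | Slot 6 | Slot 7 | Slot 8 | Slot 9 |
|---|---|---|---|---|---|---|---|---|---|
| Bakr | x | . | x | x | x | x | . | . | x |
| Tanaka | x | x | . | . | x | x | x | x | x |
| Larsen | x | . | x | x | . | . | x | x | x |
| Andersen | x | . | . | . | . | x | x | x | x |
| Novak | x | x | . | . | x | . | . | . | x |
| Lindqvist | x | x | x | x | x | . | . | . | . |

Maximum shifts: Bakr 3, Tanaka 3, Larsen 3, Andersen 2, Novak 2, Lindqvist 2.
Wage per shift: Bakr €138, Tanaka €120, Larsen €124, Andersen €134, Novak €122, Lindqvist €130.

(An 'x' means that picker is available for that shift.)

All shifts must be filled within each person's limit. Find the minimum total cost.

Picking the cheapest available picker for each shift independently would cost €1454, but that ignores the shift limits.
An optimal schedule: Slot 1→Lindqvist+Andersen, Slot 2→Tanaka+Novak, Slot 3→Larsen, Slot 4→Larsen, Slot 5→Novak+Lindqvist, Slot 6→Tanaka, Slot 7→Tanaka, Slot 8→Larsen, Slot 9→Andersen.
Total: 130 + 134 + 120 + 122 + 124 + 124 + 122 + 130 + 120 + 120 + 124 + 134 = €1504.

€1504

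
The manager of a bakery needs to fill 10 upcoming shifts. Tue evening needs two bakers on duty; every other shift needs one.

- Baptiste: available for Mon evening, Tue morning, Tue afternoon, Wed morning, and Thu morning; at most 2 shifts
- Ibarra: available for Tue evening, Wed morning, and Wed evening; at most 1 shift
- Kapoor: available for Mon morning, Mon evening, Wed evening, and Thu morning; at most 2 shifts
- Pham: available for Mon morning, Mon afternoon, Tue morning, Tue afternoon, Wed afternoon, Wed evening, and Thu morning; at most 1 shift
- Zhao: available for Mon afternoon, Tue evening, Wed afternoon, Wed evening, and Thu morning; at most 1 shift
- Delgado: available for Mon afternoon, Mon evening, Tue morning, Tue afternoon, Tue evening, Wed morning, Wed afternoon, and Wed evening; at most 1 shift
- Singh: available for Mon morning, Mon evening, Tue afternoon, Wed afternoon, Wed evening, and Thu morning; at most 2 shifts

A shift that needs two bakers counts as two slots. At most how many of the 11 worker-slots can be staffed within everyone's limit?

Total capacity across all bakers is 2+1+2+1+1+1+2 = 10, and 11 slots are needed, so at most 10 can be filled.
An assignment achieving 10: Mon morning→Kapoor, Mon afternoon→Pham, Mon evening→Kapoor, Tue morning→Baptiste, Tue afternoon→Delgado, Tue evening→Ibarra+Zhao, Wed morning→Baptiste, Wed afternoon→Singh, Thu morning→Singh.
Loads: Baptiste 2/2, Ibarra 1/1, Kapoor 2/2, Pham 1/1, Zhao 1/1, Delgado 1/1, Singh 2/2.

10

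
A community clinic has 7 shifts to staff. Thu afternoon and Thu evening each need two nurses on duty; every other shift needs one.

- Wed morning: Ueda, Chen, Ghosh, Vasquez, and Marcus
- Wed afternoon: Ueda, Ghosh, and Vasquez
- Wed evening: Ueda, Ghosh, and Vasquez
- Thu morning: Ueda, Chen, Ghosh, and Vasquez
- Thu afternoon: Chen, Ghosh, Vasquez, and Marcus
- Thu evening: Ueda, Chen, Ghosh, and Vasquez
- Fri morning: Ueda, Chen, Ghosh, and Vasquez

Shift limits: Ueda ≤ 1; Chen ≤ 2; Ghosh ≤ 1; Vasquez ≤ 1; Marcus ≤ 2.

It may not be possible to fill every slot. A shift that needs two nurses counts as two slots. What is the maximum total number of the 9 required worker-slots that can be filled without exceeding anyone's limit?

Total capacity across all nurses is 1+2+1+1+2 = 7, and 9 slots are needed, so at most 7 can be filled.
An assignment achieving 7: Wed morning→Marcus, Wed afternoon→Ueda, Wed evening→Ghosh, Thu morning→Chen, Thu afternoon→Chen+Marcus, Thu evening→Vasquez.
Loads: Ueda 1/1, Chen 2/2, Ghosh 1/1, Vasquez 1/1, Marcus 2/2.

7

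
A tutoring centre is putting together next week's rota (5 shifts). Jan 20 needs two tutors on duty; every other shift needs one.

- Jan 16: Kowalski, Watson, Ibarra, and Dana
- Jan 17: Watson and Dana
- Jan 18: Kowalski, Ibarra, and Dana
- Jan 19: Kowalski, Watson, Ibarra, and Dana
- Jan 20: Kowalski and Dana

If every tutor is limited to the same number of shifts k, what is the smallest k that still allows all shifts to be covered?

With 4 tutors and 6 worker-slots to fill, someone must work at least ⌈6/4⌉ = 2 shifts, so k ≥ 2.
k = 2 works: Jan 16→Watson, Jan 17→Watson, Jan 18→Kowalski, Jan 19→Ibarra, Jan 20→Kowalski+Dana.
Loads: Kowalski 2, Watson 2, Ibarra 1, Dana 1 — all ≤ 2.

2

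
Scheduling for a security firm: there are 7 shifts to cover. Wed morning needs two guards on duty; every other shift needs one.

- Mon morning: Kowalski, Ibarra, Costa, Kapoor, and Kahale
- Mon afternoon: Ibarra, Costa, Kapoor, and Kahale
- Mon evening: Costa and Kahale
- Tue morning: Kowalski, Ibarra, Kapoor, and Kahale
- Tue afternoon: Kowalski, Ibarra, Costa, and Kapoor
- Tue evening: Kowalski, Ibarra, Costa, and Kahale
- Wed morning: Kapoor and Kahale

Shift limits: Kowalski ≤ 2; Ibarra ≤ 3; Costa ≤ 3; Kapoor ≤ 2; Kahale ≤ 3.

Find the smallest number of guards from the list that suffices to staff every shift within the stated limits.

3

8 slots to fill and no one can take more than 3, so at least ⌈8/3⌉ = 3 guards are needed.
Ibarra, Kapoor, and Kahale alone can cover everything: Mon morning→Ibarra, Mon afternoon→Kapoor, Mon evening→Kahale, Tue morning→Kahale, Tue afternoon→Ibarra, Tue evening→Ibarra, Wed morning→Kapoor+Kahale.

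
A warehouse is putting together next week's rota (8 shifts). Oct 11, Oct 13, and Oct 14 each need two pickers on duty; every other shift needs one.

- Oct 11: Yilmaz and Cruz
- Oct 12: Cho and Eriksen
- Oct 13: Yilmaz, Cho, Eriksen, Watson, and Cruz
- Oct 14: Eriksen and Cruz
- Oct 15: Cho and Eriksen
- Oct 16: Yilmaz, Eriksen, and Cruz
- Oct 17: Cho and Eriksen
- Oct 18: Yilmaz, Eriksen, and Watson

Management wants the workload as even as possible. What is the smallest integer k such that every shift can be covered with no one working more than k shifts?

With 5 pickers and 11 worker-slots to fill, someone must work at least ⌈11/5⌉ = 3 shifts, so k ≥ 3.
k = 3 works: Oct 11→Yilmaz+Cruz, Oct 12→Cho, Oct 13→Eriksen+Watson, Oct 14→Eriksen+Cruz, Oct 15→Cho, Oct 16→Yilmaz, Oct 17→Cho, Oct 18→Yilmaz.
Loads: Yilmaz 3, Cho 3, Eriksen 2, Watson 1, Cruz 2 — all ≤ 3.

3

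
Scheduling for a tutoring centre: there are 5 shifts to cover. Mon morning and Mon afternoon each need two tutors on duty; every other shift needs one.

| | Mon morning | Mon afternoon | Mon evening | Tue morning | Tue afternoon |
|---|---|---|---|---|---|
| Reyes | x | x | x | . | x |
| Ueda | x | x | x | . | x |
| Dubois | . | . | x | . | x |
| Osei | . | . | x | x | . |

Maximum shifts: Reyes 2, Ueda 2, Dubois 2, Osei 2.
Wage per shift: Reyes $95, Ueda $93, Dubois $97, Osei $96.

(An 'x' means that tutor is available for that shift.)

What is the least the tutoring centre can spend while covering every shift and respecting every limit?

Mon morning can only be covered by Reyes and Ueda, so that assignment is forced.
Mon afternoon can only be covered by Reyes and Ueda, so that assignment is forced.
Tue morning can only be covered by Osei, so that assignment is forced.
Picking the cheapest available tutor for each shift independently would cost $658, but that ignores the shift limits.
An optimal schedule: Mon morning→Ueda+Reyes, Mon afternoon→Ueda+Reyes, Mon evening→Osei, Tue morning→Osei, Tue afternoon→Dubois.
Total: 93 + 95 + 93 + 95 + 96 + 96 + 97 = $665.

$665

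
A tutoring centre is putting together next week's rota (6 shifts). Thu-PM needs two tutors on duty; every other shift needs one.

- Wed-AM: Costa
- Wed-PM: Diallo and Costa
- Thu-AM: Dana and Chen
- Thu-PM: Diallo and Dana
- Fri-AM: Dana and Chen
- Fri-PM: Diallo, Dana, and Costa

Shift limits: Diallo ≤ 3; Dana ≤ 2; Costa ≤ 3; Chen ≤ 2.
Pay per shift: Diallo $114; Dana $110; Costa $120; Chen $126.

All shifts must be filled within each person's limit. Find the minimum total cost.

Wed-AM can only be covered by Costa, so that assignment is forced.
Thu-PM can only be covered by Diallo and Dana, so that assignment is forced.
Picking the cheapest available tutor for each shift independently would cost $788, but that ignores the shift limits.
An optimal schedule: Wed-AM→Costa, Wed-PM→Diallo, Thu-AM→Dana, Thu-PM→Diallo+Dana, Fri-AM→Chen, Fri-PM→Diallo.
Total: 120 + 114 + 110 + 114 + 110 + 126 + 114 = $808.

$808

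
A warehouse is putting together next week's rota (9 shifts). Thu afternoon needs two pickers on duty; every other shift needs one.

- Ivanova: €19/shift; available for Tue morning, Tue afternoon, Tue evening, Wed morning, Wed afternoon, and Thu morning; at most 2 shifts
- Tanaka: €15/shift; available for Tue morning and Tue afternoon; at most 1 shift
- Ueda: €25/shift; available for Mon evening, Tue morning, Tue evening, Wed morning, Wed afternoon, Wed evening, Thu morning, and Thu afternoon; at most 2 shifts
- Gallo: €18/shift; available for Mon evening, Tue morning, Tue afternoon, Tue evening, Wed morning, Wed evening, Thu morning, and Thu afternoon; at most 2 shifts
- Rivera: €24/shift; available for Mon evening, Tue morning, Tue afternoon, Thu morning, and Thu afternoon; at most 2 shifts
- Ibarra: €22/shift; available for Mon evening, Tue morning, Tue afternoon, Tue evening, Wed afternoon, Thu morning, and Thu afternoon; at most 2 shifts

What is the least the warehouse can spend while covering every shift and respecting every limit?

Picking the cheapest available picker for each shift independently would cost €179, but that ignores the shift limits.
An optimal schedule: Mon evening→Ibarra, Tue morning→Rivera, Tue afternoon→Tanaka, Tue evening→Ivanova, Wed morning→Gallo, Wed afternoon→Ivanova, Wed evening→Gallo, Thu morning→Ibarra, Thu afternoon→Rivera+Ueda.
Total: 22 + 24 + 15 + 19 + 18 + 19 + 18 + 22 + 24 + 25 = €206.

€206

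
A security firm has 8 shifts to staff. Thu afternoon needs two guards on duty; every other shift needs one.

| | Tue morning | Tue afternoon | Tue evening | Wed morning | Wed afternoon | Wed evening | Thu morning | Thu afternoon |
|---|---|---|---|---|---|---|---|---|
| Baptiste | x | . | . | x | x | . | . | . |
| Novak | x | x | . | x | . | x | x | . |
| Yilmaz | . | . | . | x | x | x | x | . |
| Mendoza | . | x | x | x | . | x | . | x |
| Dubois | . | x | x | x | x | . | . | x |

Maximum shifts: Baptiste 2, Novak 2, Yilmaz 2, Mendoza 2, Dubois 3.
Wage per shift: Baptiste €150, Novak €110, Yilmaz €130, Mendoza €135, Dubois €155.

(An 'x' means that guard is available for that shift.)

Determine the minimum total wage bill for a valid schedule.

Thu afternoon can only be covered by Mendoza and Dubois, so that assignment is forced.
Picking the cheapest available guard for each shift independently would cost €1105, but that ignores the shift limits.
An optimal schedule: Tue morning→Baptiste, Tue afternoon→Novak, Tue evening→Mendoza, Wed morning→Yilmaz, Wed afternoon→Baptiste, Wed evening→Yilmaz, Thu morning→Novak, Thu afternoon→Mendoza+Dubois.
Total: 150 + 110 + 135 + 130 + 150 + 130 + 110 + 135 + 155 = €1205.

€1205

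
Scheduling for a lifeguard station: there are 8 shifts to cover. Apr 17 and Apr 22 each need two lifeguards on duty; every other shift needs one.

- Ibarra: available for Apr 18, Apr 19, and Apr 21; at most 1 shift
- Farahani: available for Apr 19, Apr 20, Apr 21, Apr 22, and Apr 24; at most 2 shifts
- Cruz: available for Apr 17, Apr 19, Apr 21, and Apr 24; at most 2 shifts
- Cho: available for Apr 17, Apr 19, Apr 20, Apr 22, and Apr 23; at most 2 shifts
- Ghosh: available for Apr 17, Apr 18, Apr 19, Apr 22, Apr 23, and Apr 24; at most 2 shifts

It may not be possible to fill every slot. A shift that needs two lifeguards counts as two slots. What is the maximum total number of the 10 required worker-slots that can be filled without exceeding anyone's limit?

Total capacity across all lifeguards is 1+2+2+2+2 = 9, and 10 slots are needed, so at most 9 can be filled.
An assignment achieving 9: Apr 17→Cruz+Cho, Apr 18→Ibarra, Apr 19→Ghosh, Apr 20→Farahani, Apr 21→Farahani, Apr 22→Ghosh, Apr 23→Cho, Apr 24→Cruz.
Loads: Ibarra 1/1, Farahani 2/2, Cruz 2/2, Cho 2/2, Ghosh 2/2.

9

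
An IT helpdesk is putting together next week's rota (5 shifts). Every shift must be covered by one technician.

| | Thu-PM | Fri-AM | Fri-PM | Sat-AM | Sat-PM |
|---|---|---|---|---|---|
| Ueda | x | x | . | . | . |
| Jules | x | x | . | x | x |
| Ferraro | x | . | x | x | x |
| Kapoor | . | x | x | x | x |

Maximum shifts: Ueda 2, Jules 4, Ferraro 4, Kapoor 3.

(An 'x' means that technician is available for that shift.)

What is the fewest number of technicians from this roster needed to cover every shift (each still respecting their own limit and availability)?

5 slots to fill and no one can take more than 4, so at least ⌈5/4⌉ = 2 technicians are needed.
Ueda and Ferraro alone can cover everything: Thu-PM→Ueda, Fri-AM→Ueda, Fri-PM→Ferraro, Sat-AM→Ferraro, Sat-PM→Ferraro.

2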